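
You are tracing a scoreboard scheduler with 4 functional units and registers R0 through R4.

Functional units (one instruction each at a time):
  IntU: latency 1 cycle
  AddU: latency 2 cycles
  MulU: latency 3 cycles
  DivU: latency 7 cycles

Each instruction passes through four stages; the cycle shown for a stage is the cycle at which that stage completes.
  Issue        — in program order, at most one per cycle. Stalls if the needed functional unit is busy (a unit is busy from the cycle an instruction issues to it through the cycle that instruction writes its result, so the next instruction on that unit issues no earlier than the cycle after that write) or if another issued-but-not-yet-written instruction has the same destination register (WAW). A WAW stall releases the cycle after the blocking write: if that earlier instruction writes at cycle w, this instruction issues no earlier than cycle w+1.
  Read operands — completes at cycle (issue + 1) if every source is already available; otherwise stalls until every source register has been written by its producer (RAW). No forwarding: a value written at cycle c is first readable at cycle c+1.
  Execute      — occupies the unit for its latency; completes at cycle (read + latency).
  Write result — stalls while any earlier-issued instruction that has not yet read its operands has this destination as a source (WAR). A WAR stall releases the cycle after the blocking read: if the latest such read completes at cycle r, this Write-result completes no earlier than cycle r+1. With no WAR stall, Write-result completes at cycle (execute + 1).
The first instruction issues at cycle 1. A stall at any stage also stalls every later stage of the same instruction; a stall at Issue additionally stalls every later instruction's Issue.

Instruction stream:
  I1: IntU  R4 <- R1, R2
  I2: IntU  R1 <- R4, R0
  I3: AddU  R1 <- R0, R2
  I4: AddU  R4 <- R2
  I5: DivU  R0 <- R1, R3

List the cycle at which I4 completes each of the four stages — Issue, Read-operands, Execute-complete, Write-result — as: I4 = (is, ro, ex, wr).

I1: IS=1 RO=2 EX=3 WR=4
I2: IS=5 RO=6 EX=7 WR=8  [struct: IntU busy until I1 writes@4]
I3: IS=9 RO=10 EX=12 WR=13  [WAW R1: wait I2 write@8]
I4: IS=14 RO=15 EX=17 WR=18  [struct: AddU busy until I3 writes@13]
I5: IS=15 RO=16 EX=23 WR=24

I4 = (14, 15, 17, 18)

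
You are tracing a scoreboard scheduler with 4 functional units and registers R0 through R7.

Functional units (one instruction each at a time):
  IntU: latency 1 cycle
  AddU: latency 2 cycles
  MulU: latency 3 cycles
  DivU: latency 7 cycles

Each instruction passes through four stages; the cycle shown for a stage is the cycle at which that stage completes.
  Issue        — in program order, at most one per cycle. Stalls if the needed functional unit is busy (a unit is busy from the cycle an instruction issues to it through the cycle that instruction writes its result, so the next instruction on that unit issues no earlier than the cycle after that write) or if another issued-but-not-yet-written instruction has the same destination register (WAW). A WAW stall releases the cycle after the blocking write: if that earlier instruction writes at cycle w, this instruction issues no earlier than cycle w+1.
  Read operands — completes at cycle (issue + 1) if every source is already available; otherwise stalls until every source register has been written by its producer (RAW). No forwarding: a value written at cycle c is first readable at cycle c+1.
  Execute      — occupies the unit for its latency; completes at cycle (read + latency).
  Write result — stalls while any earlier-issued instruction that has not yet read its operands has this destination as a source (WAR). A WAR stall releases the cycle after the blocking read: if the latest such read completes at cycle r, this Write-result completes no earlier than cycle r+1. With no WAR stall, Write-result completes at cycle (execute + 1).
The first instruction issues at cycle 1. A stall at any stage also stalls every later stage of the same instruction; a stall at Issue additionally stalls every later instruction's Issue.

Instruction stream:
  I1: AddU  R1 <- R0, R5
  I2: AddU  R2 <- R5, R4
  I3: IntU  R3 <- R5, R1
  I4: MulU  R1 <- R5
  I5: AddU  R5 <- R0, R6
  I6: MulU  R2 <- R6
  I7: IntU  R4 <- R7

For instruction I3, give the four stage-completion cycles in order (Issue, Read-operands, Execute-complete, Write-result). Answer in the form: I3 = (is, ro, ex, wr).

I3 = (7, 8, 9, 10)

[I1] 1/2/4/5
[I2] 6/7/9/10  (struct: AddU busy until I1 writes@5)
[I3] 7/8/9/10
[I4] 8/9/12/13
[I5] 11/12/14/15  (struct: AddU busy until I2 writes@10)
[I6] 14/15/18/19  (struct: MulU busy until I4 writes@13)
[I7] 15/16/17/18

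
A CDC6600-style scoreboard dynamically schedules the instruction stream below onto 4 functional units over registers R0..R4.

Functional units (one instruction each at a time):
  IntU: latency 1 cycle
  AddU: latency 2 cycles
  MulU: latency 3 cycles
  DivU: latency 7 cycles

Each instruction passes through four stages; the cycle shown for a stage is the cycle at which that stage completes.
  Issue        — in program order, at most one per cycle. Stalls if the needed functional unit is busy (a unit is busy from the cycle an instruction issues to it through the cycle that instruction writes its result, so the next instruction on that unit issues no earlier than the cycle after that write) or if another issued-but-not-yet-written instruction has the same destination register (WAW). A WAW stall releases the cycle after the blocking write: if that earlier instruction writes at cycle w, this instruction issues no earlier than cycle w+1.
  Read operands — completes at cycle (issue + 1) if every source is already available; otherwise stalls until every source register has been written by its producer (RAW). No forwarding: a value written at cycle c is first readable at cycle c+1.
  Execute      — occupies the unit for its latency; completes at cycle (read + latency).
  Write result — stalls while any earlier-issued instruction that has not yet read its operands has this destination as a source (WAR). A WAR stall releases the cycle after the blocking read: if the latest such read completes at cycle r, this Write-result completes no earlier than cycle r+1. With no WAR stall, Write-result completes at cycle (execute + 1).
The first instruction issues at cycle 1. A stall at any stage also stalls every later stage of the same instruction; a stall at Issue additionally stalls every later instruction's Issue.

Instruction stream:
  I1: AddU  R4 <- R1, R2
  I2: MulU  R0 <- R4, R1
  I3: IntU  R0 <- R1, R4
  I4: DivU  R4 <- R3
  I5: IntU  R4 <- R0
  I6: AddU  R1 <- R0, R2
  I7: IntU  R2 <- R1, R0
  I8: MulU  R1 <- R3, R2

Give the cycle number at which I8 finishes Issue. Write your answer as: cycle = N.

[1] issue I1 (AddU)
[2] I1 read-ops | issue I2 (MulU)
[4] I1 finished on AddU
[5] I1→R4
[6] I2 read-ops
[9] I2 finished on MulU
[10] I2→R0
[11] issue I3 (IntU)
[12] I3 read-ops | issue I4 (DivU)
[13] I3 finished on IntU | I4 read-ops
[14] I3→R0
[20] I4 finished on DivU
[21] I4→R4
[22] issue I5 (IntU)
[23] I5 read-ops | issue I6 (AddU)
[24] I5 finished on IntU | I6 read-ops
[25] I5→R4
[26] I6 finished on AddU | issue I7 (IntU)
[27] I6→R1
[28] I7 read-ops | issue I8 (MulU)
[29] I7 finished on IntU
[30] I7→R2
[31] I8 read-ops
[34] I8 finished on MulU
[35] I8→R1

cycle = 28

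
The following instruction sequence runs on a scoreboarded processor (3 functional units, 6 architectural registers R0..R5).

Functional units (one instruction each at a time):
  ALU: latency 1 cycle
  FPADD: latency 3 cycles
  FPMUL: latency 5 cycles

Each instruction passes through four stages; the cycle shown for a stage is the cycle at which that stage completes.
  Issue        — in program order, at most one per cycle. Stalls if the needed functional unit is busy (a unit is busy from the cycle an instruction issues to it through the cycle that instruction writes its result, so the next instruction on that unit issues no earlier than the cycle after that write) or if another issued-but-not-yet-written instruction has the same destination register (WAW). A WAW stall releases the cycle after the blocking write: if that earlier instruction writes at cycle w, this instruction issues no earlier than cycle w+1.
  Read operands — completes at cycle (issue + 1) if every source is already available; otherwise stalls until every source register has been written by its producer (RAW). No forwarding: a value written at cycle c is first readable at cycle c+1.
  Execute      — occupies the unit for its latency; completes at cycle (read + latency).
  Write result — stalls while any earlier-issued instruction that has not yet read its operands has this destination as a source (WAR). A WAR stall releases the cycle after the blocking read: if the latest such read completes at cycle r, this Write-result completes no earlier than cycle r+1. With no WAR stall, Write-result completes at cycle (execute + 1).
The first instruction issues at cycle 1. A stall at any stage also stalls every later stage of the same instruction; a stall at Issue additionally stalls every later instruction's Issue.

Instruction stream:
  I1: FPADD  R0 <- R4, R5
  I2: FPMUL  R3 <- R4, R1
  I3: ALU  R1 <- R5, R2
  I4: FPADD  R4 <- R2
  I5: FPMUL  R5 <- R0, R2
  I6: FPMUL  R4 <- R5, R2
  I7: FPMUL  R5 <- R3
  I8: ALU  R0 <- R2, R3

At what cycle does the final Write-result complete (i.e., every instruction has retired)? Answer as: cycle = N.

  I1 | 1 | 2 | 5 | 6
  I2 | 2 | 3 | 8 | 9
  I3 | 3 | 4 | 5 | 6
  I4 | 7 | 8 | 11 | 12   struct: FPADD busy until I1 writes@6
  I5 | 10 | 11 | 16 | 17   struct: FPMUL busy until I2 writes@9
  I6 | 18 | 19 | 24 | 25   struct: FPMUL busy until I5 writes@17
  I7 | 26 | 27 | 32 | 33   struct: FPMUL busy until I6 writes@25
  I8 | 27 | 28 | 29 | 30

cycle = 33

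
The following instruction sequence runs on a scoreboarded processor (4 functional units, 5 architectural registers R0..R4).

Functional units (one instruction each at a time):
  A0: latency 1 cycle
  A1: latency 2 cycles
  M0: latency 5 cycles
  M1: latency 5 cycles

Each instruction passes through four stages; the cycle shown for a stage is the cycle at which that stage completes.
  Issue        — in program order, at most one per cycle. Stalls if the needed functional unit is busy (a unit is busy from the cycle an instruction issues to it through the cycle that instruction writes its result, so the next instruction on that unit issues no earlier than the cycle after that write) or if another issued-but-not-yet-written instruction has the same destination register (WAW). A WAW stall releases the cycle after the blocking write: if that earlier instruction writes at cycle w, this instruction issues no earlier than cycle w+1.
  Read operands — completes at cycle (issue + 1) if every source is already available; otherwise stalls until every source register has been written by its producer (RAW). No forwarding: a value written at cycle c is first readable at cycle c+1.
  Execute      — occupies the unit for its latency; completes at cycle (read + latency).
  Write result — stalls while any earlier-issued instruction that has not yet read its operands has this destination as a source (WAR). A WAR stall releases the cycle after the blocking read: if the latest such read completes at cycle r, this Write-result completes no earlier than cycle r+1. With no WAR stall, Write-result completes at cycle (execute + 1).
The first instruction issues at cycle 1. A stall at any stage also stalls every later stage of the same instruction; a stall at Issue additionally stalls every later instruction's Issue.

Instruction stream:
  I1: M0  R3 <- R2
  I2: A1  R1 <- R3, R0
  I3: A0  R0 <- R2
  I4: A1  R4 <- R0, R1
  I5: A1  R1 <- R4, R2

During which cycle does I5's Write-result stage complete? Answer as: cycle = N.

cycle = 22

t=1  issue I1 (M0)
t=2  I1 read-ops · issue I2 (A1)
t=3  issue I3 (A0)
t=4  I3 read-ops
t=5  I3 finished on A0
t=7  I1 finished on M0
t=8  I1→R3
t=9  I2 read-ops
t=10  I3→R0
t=11  I2 finished on A1
t=12  I2→R1
t=13  issue I4 (A1)
t=14  I4 read-ops
t=16  I4 finished on A1
t=17  I4→R4
t=18  issue I5 (A1)
t=19  I5 read-ops
t=21  I5 finished on A1
t=22  I5→R1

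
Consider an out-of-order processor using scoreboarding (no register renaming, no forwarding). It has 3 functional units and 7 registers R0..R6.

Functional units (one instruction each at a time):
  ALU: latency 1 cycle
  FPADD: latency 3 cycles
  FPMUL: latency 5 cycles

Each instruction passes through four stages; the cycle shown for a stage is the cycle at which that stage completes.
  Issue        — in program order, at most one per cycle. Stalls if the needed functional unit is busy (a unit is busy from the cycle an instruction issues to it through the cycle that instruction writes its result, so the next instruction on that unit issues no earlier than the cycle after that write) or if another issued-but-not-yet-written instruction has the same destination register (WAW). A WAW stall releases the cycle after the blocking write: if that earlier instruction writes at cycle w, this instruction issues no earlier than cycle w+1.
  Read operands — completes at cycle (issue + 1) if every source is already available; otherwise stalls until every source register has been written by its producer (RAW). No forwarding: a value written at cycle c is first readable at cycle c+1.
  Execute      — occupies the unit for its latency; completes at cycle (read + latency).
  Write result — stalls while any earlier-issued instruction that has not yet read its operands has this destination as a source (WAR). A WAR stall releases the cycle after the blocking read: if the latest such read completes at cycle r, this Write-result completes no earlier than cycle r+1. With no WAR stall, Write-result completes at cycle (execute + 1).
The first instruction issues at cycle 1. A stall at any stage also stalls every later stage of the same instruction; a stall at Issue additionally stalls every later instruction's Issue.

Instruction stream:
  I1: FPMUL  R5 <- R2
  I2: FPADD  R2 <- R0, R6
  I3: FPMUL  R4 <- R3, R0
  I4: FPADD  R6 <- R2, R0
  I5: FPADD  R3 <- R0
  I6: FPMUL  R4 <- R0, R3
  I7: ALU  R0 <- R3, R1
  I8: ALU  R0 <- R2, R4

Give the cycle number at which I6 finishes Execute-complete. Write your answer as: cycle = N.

cycle = 27

cycle 1: I1→FPMUL
cycle 2: I1 RO · I2→FPADD
cycle 3: I2 RO
cycle 6: I2 EX
cycle 7: I1 EX · I2 WR R2
cycle 8: I1 WR R5
cycle 9: I3→FPMUL
cycle 10: I3 RO · I4→FPADD
cycle 11: I4 RO
cycle 14: I4 EX
cycle 15: I3 EX · I4 WR R6
cycle 16: I3 WR R4 · I5→FPADD
cycle 17: I5 RO · I6→FPMUL
cycle 18: I7→ALU
cycle 20: I5 EX
cycle 21: I5 WR R3
cycle 22: I6 RO · I7 RO
cycle 23: I7 EX
cycle 24: I7 WR R0
cycle 25: I8→ALU
cycle 27: I6 EX
cycle 28: I6 WR R4
cycle 29: I8 RO
cycle 30: I8 EX
cycle 31: I8 WR R0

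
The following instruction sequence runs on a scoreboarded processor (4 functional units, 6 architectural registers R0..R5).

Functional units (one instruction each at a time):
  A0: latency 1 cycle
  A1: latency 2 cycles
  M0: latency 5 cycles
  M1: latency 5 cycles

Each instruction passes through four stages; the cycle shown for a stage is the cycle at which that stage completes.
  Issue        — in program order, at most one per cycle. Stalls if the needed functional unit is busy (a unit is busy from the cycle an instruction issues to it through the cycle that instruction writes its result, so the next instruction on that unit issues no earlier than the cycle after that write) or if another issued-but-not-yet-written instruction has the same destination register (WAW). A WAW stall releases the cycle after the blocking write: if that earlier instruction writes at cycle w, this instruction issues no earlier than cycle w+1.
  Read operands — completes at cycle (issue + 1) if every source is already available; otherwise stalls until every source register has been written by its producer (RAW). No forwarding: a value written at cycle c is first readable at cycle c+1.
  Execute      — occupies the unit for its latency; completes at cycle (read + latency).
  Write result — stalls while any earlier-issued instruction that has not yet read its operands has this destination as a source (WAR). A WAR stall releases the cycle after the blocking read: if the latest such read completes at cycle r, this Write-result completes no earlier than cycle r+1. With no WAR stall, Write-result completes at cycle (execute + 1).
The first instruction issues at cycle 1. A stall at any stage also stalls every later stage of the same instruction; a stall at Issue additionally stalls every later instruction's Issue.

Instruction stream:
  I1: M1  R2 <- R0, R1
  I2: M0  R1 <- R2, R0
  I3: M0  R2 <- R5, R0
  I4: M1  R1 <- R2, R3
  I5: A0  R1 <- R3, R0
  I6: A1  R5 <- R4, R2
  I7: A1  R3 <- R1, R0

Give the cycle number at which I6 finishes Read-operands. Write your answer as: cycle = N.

cycle = 33

1) issue 1, read 2, done 7, write 8
2) issue 2, read 9, done 14, write 15  <RAW R2: wait I1 write@8>
3) issue 16, read 17, done 22, write 23  <struct: M0 busy until I2 writes@15>
4) issue 17, read 24, done 29, write 30  <RAW R2: wait I3 write@23>
5) issue 31, read 32, done 33, write 34  <WAW R1: wait I4 write@30>
6) issue 32, read 33, done 35, write 36
7) issue 37, read 38, done 40, write 41  <struct: A1 busy until I6 writes@36>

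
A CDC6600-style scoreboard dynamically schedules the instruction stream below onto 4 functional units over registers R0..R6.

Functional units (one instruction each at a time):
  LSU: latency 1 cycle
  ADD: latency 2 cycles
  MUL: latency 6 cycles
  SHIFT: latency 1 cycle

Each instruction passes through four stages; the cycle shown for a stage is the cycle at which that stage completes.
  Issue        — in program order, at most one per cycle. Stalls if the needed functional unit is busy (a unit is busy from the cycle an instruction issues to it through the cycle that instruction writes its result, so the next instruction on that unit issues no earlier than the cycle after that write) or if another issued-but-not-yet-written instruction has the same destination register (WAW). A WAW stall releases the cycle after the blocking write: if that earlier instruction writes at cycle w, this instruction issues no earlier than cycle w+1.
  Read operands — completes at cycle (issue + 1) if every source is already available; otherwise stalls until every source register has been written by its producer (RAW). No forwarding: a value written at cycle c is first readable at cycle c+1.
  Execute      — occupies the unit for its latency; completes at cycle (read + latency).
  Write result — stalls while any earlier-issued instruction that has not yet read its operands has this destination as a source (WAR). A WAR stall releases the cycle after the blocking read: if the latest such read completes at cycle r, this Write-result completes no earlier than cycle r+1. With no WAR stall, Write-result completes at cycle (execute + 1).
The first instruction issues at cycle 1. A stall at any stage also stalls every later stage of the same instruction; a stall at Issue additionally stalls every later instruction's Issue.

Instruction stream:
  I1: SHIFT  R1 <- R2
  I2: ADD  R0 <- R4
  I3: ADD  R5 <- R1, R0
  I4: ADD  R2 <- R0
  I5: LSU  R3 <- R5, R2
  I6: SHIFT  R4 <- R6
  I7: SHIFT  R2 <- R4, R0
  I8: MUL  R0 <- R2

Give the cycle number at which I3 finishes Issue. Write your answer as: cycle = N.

I1  is:1  ro:2  ex:3  wr:4
I2  is:2  ro:3  ex:5  wr:6
I3  is:7  ro:8  ex:10  wr:11  — struct: ADD busy until I2 writes@6
I4  is:12  ro:13  ex:15  wr:16  — struct: ADD busy until I3 writes@11
I5  is:13  ro:17  ex:18  wr:19  — RAW R2: wait I4 write@16
I6  is:14  ro:15  ex:16  wr:17
I7  is:18  ro:19  ex:20  wr:21  — struct: SHIFT busy until I6 writes@17
I8  is:19  ro:22  ex:28  wr:29  — RAW R2: wait I7 write@21

cycle = 7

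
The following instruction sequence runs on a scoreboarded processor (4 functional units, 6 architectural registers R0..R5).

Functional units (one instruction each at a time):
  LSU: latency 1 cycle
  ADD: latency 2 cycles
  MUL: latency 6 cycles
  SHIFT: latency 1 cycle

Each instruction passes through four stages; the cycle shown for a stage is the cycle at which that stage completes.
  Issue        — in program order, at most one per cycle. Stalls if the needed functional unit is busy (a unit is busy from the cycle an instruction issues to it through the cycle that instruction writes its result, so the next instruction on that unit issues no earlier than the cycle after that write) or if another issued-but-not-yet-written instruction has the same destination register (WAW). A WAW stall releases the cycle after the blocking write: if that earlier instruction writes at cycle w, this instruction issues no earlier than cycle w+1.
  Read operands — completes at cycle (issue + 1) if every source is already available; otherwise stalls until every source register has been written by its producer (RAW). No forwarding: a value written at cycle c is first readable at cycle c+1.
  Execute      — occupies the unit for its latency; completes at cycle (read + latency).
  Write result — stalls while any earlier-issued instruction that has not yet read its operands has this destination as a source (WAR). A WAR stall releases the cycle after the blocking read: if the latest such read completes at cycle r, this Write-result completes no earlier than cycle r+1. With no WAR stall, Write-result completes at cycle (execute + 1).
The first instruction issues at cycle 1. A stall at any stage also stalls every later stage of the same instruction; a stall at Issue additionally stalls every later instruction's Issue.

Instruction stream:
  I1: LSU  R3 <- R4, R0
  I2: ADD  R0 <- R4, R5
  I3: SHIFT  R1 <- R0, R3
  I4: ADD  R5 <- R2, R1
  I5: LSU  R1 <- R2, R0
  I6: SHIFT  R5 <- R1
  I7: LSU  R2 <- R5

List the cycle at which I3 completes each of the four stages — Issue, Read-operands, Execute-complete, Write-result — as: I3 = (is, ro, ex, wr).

t=1  issue I1 (LSU)
t=2  I1 read-ops | issue I2 (ADD)
t=3  I1 finished on LSU | I2 read-ops | issue I3 (SHIFT)
t=4  I1→R3
t=5  I2 finished on ADD
t=6  I2→R0
t=7  I3 read-ops | issue I4 (ADD)
t=8  I3 finished on SHIFT
t=9  I3→R1
t=10  I4 read-ops | issue I5 (LSU)
t=11  I5 read-ops
t=12  I4 finished on ADD | I5 finished on LSU
t=13  I4→R5 | I5→R1
t=14  issue I6 (SHIFT)
t=15  I6 read-ops | issue I7 (LSU)
t=16  I6 finished on SHIFT
t=17  I6→R5
t=18  I7 read-ops
t=19  I7 finished on LSU
t=20  I7→R2

I3 = (3, 7, 8, 9)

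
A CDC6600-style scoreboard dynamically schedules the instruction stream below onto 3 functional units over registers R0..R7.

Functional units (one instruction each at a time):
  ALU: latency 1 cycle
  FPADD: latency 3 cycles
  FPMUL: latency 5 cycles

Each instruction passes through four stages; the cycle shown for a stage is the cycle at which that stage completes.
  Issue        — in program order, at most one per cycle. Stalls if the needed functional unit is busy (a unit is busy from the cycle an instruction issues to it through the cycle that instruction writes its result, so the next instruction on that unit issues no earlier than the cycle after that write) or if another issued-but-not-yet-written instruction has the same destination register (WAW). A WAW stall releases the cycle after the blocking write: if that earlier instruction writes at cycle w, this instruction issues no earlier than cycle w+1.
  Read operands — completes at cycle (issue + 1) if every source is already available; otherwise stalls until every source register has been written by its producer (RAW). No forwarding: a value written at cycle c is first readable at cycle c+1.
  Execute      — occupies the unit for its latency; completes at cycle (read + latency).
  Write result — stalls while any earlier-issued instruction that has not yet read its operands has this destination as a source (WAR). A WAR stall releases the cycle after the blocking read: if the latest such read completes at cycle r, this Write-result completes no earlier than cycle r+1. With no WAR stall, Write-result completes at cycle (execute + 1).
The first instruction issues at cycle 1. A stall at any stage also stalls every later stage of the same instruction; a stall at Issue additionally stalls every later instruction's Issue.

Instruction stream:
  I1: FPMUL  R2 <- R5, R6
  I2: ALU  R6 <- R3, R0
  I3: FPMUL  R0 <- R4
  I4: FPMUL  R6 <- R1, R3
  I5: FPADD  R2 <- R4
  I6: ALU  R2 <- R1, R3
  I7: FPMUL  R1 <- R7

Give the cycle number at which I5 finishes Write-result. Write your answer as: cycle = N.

cycle = 23

t=1  I1 issues→FPMUL
t=2  I1 reads, I2 issues→ALU
t=3  I2 reads
t=4  I2 exec-done
t=5  I2 writes R6
t=7  I1 exec-done
t=8  I1 writes R2
t=9  I3 issues→FPMUL
t=10  I3 reads
t=15  I3 exec-done
t=16  I3 writes R0
t=17  I4 issues→FPMUL
t=18  I4 reads, I5 issues→FPADD
t=19  I5 reads
t=22  I5 exec-done
t=23  I4 exec-done, I5 writes R2
t=24  I4 writes R6, I6 issues→ALU
t=25  I6 reads, I7 issues→FPMUL
t=26  I6 exec-done, I7 reads
t=27  I6 writes R2
t=31  I7 exec-done
t=32  I7 writes R1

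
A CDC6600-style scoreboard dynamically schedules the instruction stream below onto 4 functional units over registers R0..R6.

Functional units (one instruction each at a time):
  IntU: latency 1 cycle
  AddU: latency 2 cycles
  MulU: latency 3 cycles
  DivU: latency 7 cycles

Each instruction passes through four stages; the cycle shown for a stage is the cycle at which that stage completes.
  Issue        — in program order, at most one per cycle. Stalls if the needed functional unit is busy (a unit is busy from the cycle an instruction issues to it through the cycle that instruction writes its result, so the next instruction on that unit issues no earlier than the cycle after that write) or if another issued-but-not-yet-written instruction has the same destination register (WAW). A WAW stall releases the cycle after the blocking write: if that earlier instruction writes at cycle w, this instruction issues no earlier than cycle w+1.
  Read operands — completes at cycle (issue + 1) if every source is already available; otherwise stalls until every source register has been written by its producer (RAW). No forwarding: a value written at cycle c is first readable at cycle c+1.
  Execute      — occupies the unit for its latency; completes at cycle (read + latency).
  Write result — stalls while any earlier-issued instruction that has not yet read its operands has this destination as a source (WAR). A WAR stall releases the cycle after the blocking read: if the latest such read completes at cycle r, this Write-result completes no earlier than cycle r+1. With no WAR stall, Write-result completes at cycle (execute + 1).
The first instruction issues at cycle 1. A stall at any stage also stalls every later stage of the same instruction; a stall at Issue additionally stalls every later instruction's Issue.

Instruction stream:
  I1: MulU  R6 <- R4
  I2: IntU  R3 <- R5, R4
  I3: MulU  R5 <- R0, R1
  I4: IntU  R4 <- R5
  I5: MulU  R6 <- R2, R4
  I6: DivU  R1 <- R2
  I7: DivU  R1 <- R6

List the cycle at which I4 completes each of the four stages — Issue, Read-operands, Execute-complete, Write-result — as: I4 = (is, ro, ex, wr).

I4 = (8, 13, 14, 15)

[1] I1→MulU
[2] I1 RO; I2→IntU
[3] I2 RO
[4] I2 EX
[5] I1 EX; I2 WR R3
[6] I1 WR R6
[7] I3→MulU
[8] I3 RO; I4→IntU
[11] I3 EX
[12] I3 WR R5
[13] I4 RO; I5→MulU
[14] I4 EX; I6→DivU
[15] I4 WR R4; I6 RO
[16] I5 RO
[19] I5 EX
[20] I5 WR R6
[22] I6 EX
[23] I6 WR R1
[24] I7→DivU
[25] I7 RO
[32] I7 EX
[33] I7 WR R1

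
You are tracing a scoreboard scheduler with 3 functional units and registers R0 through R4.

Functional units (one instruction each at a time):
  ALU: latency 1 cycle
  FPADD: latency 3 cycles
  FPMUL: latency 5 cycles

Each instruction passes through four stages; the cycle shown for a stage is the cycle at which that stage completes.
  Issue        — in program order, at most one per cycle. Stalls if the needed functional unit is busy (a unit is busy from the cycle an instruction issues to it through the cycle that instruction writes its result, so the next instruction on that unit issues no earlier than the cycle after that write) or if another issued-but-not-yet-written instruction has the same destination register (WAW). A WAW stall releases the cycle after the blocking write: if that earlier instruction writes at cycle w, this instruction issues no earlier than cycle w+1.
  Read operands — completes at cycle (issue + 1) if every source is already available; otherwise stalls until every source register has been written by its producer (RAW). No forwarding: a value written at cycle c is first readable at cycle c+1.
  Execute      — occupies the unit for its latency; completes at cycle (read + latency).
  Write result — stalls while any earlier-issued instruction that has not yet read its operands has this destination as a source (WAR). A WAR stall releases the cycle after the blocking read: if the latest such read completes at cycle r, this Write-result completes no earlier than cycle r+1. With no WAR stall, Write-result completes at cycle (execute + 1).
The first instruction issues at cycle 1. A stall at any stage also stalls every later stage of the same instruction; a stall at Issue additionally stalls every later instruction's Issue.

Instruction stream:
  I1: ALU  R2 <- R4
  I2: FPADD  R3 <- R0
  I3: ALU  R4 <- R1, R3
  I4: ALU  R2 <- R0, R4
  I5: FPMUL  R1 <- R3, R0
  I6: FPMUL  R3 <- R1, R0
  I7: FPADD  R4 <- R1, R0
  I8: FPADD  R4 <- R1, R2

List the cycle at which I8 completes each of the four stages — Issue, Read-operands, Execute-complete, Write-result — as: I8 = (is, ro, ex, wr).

[1] I1→ALU
[2] I1 RO, I2→FPADD
[3] I1 EX, I2 RO
[4] I1 WR R2
[5] I3→ALU
[6] I2 EX
[7] I2 WR R3
[8] I3 RO
[9] I3 EX
[10] I3 WR R4
[11] I4→ALU
[12] I4 RO, I5→FPMUL
[13] I4 EX, I5 RO
[14] I4 WR R2
[18] I5 EX
[19] I5 WR R1
[20] I6→FPMUL
[21] I6 RO, I7→FPADD
[22] I7 RO
[25] I7 EX
[26] I6 EX, I7 WR R4
[27] I6 WR R3, I8→FPADD
[28] I8 RO
[31] I8 EX
[32] I8 WR R4

I8 = (27, 28, 31, 32)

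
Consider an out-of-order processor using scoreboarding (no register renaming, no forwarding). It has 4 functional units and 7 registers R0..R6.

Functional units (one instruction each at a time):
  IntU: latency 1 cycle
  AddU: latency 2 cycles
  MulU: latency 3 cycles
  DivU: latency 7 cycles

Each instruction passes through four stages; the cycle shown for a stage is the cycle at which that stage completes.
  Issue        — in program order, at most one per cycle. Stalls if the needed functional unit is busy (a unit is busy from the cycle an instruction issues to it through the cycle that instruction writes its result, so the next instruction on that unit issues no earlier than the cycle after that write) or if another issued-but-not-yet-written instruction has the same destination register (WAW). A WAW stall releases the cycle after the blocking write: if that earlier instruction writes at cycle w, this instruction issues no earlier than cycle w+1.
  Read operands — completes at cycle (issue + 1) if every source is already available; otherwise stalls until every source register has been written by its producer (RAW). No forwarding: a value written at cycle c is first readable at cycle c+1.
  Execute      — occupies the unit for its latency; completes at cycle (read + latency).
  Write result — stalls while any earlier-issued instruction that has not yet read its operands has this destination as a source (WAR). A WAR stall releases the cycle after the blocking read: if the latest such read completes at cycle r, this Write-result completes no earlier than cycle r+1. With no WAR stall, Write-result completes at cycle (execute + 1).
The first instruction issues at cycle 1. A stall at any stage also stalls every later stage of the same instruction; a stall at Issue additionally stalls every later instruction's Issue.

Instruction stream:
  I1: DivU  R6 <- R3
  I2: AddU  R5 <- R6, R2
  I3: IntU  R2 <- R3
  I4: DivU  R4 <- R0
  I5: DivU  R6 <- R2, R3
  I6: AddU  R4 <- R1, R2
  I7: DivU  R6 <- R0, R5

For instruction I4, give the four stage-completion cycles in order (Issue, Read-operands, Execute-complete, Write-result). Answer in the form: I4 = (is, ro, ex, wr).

I4 = (11, 12, 19, 20)

[1] issue I1 (DivU)
[2] I1 read-ops · issue I2 (AddU)
[3] issue I3 (IntU)
[4] I3 read-ops
[5] I3 finished on IntU
[9] I1 finished on DivU
[10] I1→R6
[11] I2 read-ops · issue I4 (DivU)
[12] I3→R2 · I4 read-ops
[13] I2 finished on AddU
[14] I2→R5
[19] I4 finished on DivU
[20] I4→R4
[21] issue I5 (DivU)
[22] I5 read-ops · issue I6 (AddU)
[23] I6 read-ops
[25] I6 finished on AddU
[26] I6→R4
[29] I5 finished on DivU
[30] I5→R6
[31] issue I7 (DivU)
[32] I7 read-ops
[39] I7 finished on DivU
[40] I7→R6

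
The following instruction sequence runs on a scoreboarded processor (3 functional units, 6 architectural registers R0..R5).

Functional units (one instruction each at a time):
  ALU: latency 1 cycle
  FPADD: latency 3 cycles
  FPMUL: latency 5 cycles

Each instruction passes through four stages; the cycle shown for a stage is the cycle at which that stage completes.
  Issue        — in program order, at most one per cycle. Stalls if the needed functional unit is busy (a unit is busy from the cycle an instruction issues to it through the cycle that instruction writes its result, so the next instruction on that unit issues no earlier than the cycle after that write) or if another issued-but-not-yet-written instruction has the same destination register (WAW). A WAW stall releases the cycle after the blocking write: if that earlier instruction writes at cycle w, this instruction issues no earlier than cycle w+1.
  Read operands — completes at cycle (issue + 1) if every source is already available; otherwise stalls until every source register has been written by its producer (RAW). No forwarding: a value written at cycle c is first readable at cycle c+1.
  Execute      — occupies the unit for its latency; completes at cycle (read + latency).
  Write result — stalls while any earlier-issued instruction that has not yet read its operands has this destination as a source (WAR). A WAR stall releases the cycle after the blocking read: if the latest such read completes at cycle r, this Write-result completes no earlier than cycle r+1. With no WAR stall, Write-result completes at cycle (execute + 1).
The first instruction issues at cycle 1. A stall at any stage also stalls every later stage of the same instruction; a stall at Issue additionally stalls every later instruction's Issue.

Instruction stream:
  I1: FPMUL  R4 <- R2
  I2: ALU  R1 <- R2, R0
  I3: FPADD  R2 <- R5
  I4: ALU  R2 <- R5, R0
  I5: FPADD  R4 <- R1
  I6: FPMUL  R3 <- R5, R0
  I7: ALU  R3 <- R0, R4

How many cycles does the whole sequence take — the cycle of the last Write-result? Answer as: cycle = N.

cycle = 22

I1  is:1  ro:2  ex:7  wr:8
I2  is:2  ro:3  ex:4  wr:5
I3  is:3  ro:4  ex:7  wr:8
I4  is:9  ro:10  ex:11  wr:12  — WAW R2: wait I3 write@8
I5  is:10  ro:11  ex:14  wr:15
I6  is:11  ro:12  ex:17  wr:18
I7  is:19  ro:20  ex:21  wr:22  — WAW R3: wait I6 write@18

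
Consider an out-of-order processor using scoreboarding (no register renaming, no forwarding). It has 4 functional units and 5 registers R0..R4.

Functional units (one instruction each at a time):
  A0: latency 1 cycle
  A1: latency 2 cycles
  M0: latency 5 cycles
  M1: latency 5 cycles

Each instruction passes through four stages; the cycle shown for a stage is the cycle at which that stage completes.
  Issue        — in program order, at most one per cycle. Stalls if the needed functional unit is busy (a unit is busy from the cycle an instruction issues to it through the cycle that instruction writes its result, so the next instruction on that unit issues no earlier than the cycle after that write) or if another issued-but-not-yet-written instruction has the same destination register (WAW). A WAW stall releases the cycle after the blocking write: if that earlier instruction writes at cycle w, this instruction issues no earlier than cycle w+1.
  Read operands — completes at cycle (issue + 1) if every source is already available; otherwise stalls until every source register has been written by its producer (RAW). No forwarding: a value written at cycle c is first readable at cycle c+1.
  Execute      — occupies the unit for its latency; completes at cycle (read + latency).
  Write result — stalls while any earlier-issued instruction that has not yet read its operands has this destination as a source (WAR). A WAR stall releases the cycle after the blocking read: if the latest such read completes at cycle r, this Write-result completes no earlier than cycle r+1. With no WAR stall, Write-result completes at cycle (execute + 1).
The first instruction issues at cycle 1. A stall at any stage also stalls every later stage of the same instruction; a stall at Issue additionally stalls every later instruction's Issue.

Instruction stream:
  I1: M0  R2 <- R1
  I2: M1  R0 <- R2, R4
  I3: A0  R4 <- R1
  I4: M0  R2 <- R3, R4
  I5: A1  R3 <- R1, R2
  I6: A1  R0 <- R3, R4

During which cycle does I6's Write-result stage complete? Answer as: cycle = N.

cycle = 26

cycle 1: I1 dispatched to M0
cycle 2: I1 operands ready · I2 dispatched to M1
cycle 3: I3 dispatched to A0
cycle 4: I3 operands ready
cycle 5: I3 complete
cycle 7: I1 complete
cycle 8: R2←I1
cycle 9: I2 operands ready · I4 dispatched to M0
cycle 10: R4←I3 · I5 dispatched to A1
cycle 11: I4 operands ready
cycle 14: I2 complete
cycle 15: R0←I2
cycle 16: I4 complete
cycle 17: R2←I4
cycle 18: I5 operands ready
cycle 20: I5 complete
cycle 21: R3←I5
cycle 22: I6 dispatched to A1
cycle 23: I6 operands ready
cycle 25: I6 complete
cycle 26: R0←I6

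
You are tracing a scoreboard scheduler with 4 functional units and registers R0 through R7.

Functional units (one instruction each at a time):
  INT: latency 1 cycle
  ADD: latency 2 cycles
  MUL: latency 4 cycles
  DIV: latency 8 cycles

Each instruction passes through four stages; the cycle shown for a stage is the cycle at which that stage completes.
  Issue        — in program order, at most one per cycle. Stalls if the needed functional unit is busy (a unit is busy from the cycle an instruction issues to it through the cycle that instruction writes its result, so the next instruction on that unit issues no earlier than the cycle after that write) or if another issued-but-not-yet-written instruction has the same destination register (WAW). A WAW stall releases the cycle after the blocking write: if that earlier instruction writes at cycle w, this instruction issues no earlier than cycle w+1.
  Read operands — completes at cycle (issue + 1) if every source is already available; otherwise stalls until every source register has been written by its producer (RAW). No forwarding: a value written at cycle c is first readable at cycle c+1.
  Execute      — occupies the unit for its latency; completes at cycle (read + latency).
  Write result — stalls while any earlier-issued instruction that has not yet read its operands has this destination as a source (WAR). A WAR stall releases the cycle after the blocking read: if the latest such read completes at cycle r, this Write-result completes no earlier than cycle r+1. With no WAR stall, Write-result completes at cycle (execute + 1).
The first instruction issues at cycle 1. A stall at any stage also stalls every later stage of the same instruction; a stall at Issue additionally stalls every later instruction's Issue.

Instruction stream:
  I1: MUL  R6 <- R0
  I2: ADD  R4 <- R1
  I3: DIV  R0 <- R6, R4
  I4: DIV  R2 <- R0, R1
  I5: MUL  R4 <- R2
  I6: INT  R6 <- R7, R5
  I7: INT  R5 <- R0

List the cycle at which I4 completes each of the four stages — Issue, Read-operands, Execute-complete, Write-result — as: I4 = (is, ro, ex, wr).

[1] I1 dispatched to MUL
[2] I1 operands ready, I2 dispatched to ADD
[3] I2 operands ready, I3 dispatched to DIV
[5] I2 complete
[6] I1 complete, R4←I2
[7] R6←I1
[8] I3 operands ready
[16] I3 complete
[17] R0←I3
[18] I4 dispatched to DIV
[19] I4 operands ready, I5 dispatched to MUL
[20] I6 dispatched to INT
[21] I6 operands ready
[22] I6 complete
[23] R6←I6
[24] I7 dispatched to INT
[25] I7 operands ready
[26] I7 complete
[27] I4 complete, R5←I7
[28] R2←I4
[29] I5 operands ready
[33] I5 complete
[34] R4←I5

I4 = (18, 19, 27, 28)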